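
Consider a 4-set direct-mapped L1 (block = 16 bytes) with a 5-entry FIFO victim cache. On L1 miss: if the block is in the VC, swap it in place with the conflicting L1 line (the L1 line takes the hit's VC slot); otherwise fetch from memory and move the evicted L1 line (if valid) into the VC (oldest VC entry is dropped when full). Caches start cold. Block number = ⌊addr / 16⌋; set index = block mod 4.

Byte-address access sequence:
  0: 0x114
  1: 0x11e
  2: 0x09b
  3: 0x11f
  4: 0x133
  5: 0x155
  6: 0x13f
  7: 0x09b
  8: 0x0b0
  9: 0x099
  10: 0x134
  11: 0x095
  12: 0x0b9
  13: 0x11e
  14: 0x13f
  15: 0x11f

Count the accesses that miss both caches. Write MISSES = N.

0: 0x114 (blk 17, set 1) → MISS  vc=[]
1: 0x11e (blk 17, set 1) → L1-HIT  vc=[]
2: 0x9b (blk 9, set 1) → MISS  vc=[17]
3: 0x11f (blk 17, set 1) → VC-HIT  vc=[9]
4: 0x133 (blk 19, set 3) → MISS  vc=[9]
5: 0x155 (blk 21, set 1) → MISS  vc=[9, 17]
6: 0x13f (blk 19, set 3) → L1-HIT  vc=[9, 17]
7: 0x9b (blk 9, set 1) → VC-HIT  vc=[21, 17]
8: 0xb0 (blk 11, set 3) → MISS  vc=[21, 17, 19]
9: 0x99 (blk 9, set 1) → L1-HIT  vc=[21, 17, 19]
10: 0x134 (blk 19, set 3) → VC-HIT  vc=[21, 17, 11]
11: 0x95 (blk 9, set 1) → L1-HIT  vc=[21, 17, 11]
12: 0xb9 (blk 11, set 3) → VC-HIT  vc=[21, 17, 19]
13: 0x11e (blk 17, set 1) → VC-HIT  vc=[21, 9, 19]
14: 0x13f (blk 19, set 3) → VC-HIT  vc=[21, 9, 11]
15: 0x11f (blk 17, set 1) → L1-HIT  vc=[21, 9, 11]

MISSES = 5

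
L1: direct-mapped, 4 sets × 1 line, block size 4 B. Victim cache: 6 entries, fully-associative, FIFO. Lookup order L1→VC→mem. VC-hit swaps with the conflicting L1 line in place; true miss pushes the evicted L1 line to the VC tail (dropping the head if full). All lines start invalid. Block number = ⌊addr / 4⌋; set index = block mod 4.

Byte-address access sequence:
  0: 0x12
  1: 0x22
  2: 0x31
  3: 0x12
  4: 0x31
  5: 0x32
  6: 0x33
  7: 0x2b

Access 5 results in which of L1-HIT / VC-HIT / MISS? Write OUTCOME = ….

  [0] addr=0x12 blk=4 s=0: MISS | VC []
  [1] addr=0x22 blk=8 s=0: MISS | VC [4]
  [2] addr=0x31 blk=12 s=0: MISS | VC [4, 8]
  [3] addr=0x12 blk=4 s=0: VC-HIT | VC [12, 8]
  [4] addr=0x31 blk=12 s=0: VC-HIT | VC [4, 8]
  [5] addr=0x32 blk=12 s=0: L1-HIT | VC [4, 8]
  [6] addr=0x33 blk=12 s=0: L1-HIT | VC [4, 8]
  [7] addr=0x2b blk=10 s=2: MISS | VC [4, 8]

OUTCOME = L1-HIT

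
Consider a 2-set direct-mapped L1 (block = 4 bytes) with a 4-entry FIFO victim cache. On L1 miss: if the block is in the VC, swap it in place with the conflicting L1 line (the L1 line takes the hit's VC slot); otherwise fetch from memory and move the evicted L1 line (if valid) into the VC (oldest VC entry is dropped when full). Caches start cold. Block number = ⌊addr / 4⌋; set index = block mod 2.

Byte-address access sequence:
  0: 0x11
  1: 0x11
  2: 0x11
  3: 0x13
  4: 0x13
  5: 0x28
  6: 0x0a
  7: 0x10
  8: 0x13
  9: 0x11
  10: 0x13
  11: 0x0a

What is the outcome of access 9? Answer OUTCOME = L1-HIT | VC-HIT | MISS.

OUTCOME = L1-HIT

  [0] addr=0x11 blk=4 s=0: MISS | VC []
  [1] addr=0x11 blk=4 s=0: L1-HIT | VC []
  [2] addr=0x11 blk=4 s=0: L1-HIT | VC []
  [3] addr=0x13 blk=4 s=0: L1-HIT | VC []
  [4] addr=0x13 blk=4 s=0: L1-HIT | VC []
  [5] addr=0x28 blk=10 s=0: MISS | VC [4]
  [6] addr=0xa blk=2 s=0: MISS | VC [4, 10]
  [7] addr=0x10 blk=4 s=0: VC-HIT | VC [2, 10]
  [8] addr=0x13 blk=4 s=0: L1-HIT | VC [2, 10]
  [9] addr=0x11 blk=4 s=0: L1-HIT | VC [2, 10]
  [10] addr=0x13 blk=4 s=0: L1-HIT | VC [2, 10]
  [11] addr=0xa blk=2 s=0: VC-HIT | VC [4, 10]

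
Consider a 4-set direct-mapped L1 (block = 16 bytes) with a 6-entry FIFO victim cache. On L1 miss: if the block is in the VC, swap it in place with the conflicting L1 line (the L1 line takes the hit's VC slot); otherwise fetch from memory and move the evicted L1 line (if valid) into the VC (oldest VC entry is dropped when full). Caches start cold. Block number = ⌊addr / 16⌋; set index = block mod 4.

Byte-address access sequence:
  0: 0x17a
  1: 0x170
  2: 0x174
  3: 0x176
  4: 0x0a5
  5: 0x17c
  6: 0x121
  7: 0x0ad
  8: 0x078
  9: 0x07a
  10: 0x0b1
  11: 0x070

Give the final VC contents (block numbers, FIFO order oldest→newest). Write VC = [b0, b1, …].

#0 0x17a→b23/s3 MISS; vc=[]
#1 0x170→b23/s3 L1-HIT; vc=[]
#2 0x174→b23/s3 L1-HIT; vc=[]
#3 0x176→b23/s3 L1-HIT; vc=[]
#4 0xa5→b10/s2 MISS; vc=[]
#5 0x17c→b23/s3 L1-HIT; vc=[]
#6 0x121→b18/s2 MISS; vc=[10]
#7 0xad→b10/s2 VC-HIT; vc=[18]
#8 0x78→b7/s3 MISS; vc=[18,23]
#9 0x7a→b7/s3 L1-HIT; vc=[18,23]
#10 0xb1→b11/s3 MISS; vc=[18,23,7]
#11 0x70→b7/s3 VC-HIT; vc=[18,23,11]

VC = [18, 23, 11]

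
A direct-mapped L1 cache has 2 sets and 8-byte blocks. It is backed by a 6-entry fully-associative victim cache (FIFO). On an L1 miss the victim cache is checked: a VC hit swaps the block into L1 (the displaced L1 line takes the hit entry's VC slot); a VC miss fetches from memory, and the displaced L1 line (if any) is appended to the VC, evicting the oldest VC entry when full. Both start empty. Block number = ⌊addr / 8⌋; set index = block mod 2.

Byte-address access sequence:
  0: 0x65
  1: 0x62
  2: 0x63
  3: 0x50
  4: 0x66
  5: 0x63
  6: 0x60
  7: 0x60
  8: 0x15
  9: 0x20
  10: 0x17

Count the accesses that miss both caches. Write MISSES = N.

0: 0x65 (blk 12, set 0) → MISS  vc=[]
1: 0x62 (blk 12, set 0) → L1-HIT  vc=[]
2: 0x63 (blk 12, set 0) → L1-HIT  vc=[]
3: 0x50 (blk 10, set 0) → MISS  vc=[12]
4: 0x66 (blk 12, set 0) → VC-HIT  vc=[10]
5: 0x63 (blk 12, set 0) → L1-HIT  vc=[10]
6: 0x60 (blk 12, set 0) → L1-HIT  vc=[10]
7: 0x60 (blk 12, set 0) → L1-HIT  vc=[10]
8: 0x15 (blk 2, set 0) → MISS  vc=[10, 12]
9: 0x20 (blk 4, set 0) → MISS  vc=[10, 12, 2]
10: 0x17 (blk 2, set 0) → VC-HIT  vc=[10, 12, 4]

MISSES = 4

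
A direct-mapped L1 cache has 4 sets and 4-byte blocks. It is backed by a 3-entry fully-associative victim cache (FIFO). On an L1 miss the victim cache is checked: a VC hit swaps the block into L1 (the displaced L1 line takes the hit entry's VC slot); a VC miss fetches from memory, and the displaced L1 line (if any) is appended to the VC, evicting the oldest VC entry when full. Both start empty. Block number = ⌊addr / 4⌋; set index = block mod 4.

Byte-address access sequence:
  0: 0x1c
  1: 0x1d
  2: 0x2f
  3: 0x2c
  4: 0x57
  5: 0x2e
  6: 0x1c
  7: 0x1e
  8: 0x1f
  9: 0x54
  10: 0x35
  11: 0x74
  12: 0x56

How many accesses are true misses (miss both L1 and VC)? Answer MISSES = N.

#0 0x1c→b7/s3 MISS; vc=[]
#1 0x1d→b7/s3 L1-HIT; vc=[]
#2 0x2f→b11/s3 MISS; vc=[7]
#3 0x2c→b11/s3 L1-HIT; vc=[7]
#4 0x57→b21/s1 MISS; vc=[7]
#5 0x2e→b11/s3 L1-HIT; vc=[7]
#6 0x1c→b7/s3 VC-HIT; vc=[11]
#7 0x1e→b7/s3 L1-HIT; vc=[11]
#8 0x1f→b7/s3 L1-HIT; vc=[11]
#9 0x54→b21/s1 L1-HIT; vc=[11]
#10 0x35→b13/s1 MISS; vc=[11,21]
#11 0x74→b29/s1 MISS; vc=[11,21,13]
#12 0x56→b21/s1 VC-HIT; vc=[11,29,13]

MISSES = 5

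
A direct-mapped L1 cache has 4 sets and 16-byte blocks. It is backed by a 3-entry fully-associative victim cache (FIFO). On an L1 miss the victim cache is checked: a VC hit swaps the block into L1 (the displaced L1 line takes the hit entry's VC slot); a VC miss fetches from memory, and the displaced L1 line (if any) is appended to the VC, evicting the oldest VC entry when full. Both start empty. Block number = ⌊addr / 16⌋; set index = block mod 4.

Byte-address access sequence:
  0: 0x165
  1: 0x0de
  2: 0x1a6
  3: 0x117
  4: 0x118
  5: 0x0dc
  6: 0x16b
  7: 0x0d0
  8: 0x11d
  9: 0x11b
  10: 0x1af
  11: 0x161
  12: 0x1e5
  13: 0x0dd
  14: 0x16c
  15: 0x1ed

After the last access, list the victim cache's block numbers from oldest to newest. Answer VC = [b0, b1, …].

VC = [26, 17, 22]

0: 0x165 (blk 22, set 2) → MISS  vc=[]
1: 0xde (blk 13, set 1) → MISS  vc=[]
2: 0x1a6 (blk 26, set 2) → MISS  vc=[22]
3: 0x117 (blk 17, set 1) → MISS  vc=[22, 13]
4: 0x118 (blk 17, set 1) → L1-HIT  vc=[22, 13]
5: 0xdc (blk 13, set 1) → VC-HIT  vc=[22, 17]
6: 0x16b (blk 22, set 2) → VC-HIT  vc=[26, 17]
7: 0xd0 (blk 13, set 1) → L1-HIT  vc=[26, 17]
8: 0x11d (blk 17, set 1) → VC-HIT  vc=[26, 13]
9: 0x11b (blk 17, set 1) → L1-HIT  vc=[26, 13]
10: 0x1af (blk 26, set 2) → VC-HIT  vc=[22, 13]
11: 0x161 (blk 22, set 2) → VC-HIT  vc=[26, 13]
12: 0x1e5 (blk 30, set 2) → MISS  vc=[26, 13, 22]
13: 0xdd (blk 13, set 1) → VC-HIT  vc=[26, 17, 22]
14: 0x16c (blk 22, set 2) → VC-HIT  vc=[26, 17, 30]
15: 0x1ed (blk 30, set 2) → VC-HIT  vc=[26, 17, 22]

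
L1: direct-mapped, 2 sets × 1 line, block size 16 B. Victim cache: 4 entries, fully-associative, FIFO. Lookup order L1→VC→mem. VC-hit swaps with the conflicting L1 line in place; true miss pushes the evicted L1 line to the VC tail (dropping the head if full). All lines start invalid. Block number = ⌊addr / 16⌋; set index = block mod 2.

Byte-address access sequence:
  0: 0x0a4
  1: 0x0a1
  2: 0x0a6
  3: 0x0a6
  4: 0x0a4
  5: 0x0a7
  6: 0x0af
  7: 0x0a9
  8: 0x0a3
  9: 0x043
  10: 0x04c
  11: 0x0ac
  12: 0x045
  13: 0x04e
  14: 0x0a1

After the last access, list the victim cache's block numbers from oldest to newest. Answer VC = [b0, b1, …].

VC = [4]

  [0] addr=0xa4 blk=10 s=0: MISS | VC []
  [1] addr=0xa1 blk=10 s=0: L1-HIT | VC []
  [2] addr=0xa6 blk=10 s=0: L1-HIT | VC []
  [3] addr=0xa6 blk=10 s=0: L1-HIT | VC []
  [4] addr=0xa4 blk=10 s=0: L1-HIT | VC []
  [5] addr=0xa7 blk=10 s=0: L1-HIT | VC []
  [6] addr=0xaf blk=10 s=0: L1-HIT | VC []
  [7] addr=0xa9 blk=10 s=0: L1-HIT | VC []
  [8] addr=0xa3 blk=10 s=0: L1-HIT | VC []
  [9] addr=0x43 blk=4 s=0: MISS | VC [10]
  [10] addr=0x4c blk=4 s=0: L1-HIT | VC [10]
  [11] addr=0xac blk=10 s=0: VC-HIT | VC [4]
  [12] addr=0x45 blk=4 s=0: VC-HIT | VC [10]
  [13] addr=0x4e blk=4 s=0: L1-HIT | VC [10]
  [14] addr=0xa1 blk=10 s=0: VC-HIT | VC [4]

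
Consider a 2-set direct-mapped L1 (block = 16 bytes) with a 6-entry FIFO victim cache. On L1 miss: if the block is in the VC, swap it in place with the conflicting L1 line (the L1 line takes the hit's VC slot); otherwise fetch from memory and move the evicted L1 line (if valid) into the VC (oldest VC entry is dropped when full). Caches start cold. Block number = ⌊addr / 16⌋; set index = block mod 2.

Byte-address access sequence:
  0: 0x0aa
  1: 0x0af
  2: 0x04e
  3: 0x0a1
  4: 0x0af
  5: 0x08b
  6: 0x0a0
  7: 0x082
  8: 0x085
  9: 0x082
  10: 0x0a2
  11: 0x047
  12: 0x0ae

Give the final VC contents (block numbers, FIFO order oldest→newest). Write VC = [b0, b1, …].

  [0] addr=0xaa blk=10 s=0: MISS | VC []
  [1] addr=0xaf blk=10 s=0: L1-HIT | VC []
  [2] addr=0x4e blk=4 s=0: MISS | VC [10]
  [3] addr=0xa1 blk=10 s=0: VC-HIT | VC [4]
  [4] addr=0xaf blk=10 s=0: L1-HIT | VC [4]
  [5] addr=0x8b blk=8 s=0: MISS | VC [4, 10]
  [6] addr=0xa0 blk=10 s=0: VC-HIT | VC [4, 8]
  [7] addr=0x82 blk=8 s=0: VC-HIT | VC [4, 10]
  [8] addr=0x85 blk=8 s=0: L1-HIT | VC [4, 10]
  [9] addr=0x82 blk=8 s=0: L1-HIT | VC [4, 10]
  [10] addr=0xa2 blk=10 s=0: VC-HIT | VC [4, 8]
  [11] addr=0x47 blk=4 s=0: VC-HIT | VC [10, 8]
  [12] addr=0xae blk=10 s=0: VC-HIT | VC [4, 8]

VC = [4, 8]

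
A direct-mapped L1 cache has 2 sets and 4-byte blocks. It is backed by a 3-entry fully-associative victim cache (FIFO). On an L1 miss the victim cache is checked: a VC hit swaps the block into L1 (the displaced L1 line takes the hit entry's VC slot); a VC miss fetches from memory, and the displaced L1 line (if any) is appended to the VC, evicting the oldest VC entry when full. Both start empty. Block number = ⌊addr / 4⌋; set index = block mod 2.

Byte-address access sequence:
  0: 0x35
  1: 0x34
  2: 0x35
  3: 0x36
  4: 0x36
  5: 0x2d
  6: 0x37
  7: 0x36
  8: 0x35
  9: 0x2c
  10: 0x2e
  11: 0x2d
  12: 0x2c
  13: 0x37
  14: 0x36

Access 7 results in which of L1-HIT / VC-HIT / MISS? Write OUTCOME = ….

0: 0x35 (blk 13, set 1) → MISS  vc=[]
1: 0x34 (blk 13, set 1) → L1-HIT  vc=[]
2: 0x35 (blk 13, set 1) → L1-HIT  vc=[]
3: 0x36 (blk 13, set 1) → L1-HIT  vc=[]
4: 0x36 (blk 13, set 1) → L1-HIT  vc=[]
5: 0x2d (blk 11, set 1) → MISS  vc=[13]
6: 0x37 (blk 13, set 1) → VC-HIT  vc=[11]
7: 0x36 (blk 13, set 1) → L1-HIT  vc=[11]
8: 0x35 (blk 13, set 1) → L1-HIT  vc=[11]
9: 0x2c (blk 11, set 1) → VC-HIT  vc=[13]
10: 0x2e (blk 11, set 1) → L1-HIT  vc=[13]
11: 0x2d (blk 11, set 1) → L1-HIT  vc=[13]
12: 0x2c (blk 11, set 1) → L1-HIT  vc=[13]
13: 0x37 (blk 13, set 1) → VC-HIT  vc=[11]
14: 0x36 (blk 13, set 1) → L1-HIT  vc=[11]

OUTCOME = L1-HIT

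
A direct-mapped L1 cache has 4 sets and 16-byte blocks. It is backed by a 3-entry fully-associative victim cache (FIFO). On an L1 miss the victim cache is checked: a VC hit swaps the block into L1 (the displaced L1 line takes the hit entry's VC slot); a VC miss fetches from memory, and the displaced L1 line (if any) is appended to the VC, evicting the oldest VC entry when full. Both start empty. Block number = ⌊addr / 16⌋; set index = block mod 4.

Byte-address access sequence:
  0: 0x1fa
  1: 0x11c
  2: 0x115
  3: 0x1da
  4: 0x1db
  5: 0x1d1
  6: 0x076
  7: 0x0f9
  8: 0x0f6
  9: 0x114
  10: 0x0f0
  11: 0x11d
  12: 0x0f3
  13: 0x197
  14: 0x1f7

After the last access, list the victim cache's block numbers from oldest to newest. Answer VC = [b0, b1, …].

VC = [15, 7, 17]

#0 0x1fa→b31/s3 MISS; vc=[]
#1 0x11c→b17/s1 MISS; vc=[]
#2 0x115→b17/s1 L1-HIT; vc=[]
#3 0x1da→b29/s1 MISS; vc=[17]
#4 0x1db→b29/s1 L1-HIT; vc=[17]
#5 0x1d1→b29/s1 L1-HIT; vc=[17]
#6 0x76→b7/s3 MISS; vc=[17,31]
#7 0xf9→b15/s3 MISS; vc=[17,31,7]
#8 0xf6→b15/s3 L1-HIT; vc=[17,31,7]
#9 0x114→b17/s1 VC-HIT; vc=[29,31,7]
#10 0xf0→b15/s3 L1-HIT; vc=[29,31,7]
#11 0x11d→b17/s1 L1-HIT; vc=[29,31,7]
#12 0xf3→b15/s3 L1-HIT; vc=[29,31,7]
#13 0x197→b25/s1 MISS; vc=[31,7,17]
#14 0x1f7→b31/s3 VC-HIT; vc=[15,7,17]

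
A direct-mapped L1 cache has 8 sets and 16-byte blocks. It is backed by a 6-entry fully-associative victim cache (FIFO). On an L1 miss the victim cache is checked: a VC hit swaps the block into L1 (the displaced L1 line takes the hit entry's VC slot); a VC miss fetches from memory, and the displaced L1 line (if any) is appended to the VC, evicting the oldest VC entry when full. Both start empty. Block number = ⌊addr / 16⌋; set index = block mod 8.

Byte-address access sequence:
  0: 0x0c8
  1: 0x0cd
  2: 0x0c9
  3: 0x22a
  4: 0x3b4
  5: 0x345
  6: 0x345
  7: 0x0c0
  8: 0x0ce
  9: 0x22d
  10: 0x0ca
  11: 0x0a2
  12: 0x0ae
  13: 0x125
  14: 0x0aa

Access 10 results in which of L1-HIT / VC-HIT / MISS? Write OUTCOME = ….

#0 0xc8→b12/s4 MISS; vc=[]
#1 0xcd→b12/s4 L1-HIT; vc=[]
#2 0xc9→b12/s4 L1-HIT; vc=[]
#3 0x22a→b34/s2 MISS; vc=[]
#4 0x3b4→b59/s3 MISS; vc=[]
#5 0x345→b52/s4 MISS; vc=[12]
#6 0x345→b52/s4 L1-HIT; vc=[12]
#7 0xc0→b12/s4 VC-HIT; vc=[52]
#8 0xce→b12/s4 L1-HIT; vc=[52]
#9 0x22d→b34/s2 L1-HIT; vc=[52]
#10 0xca→b12/s4 L1-HIT; vc=[52]
#11 0xa2→b10/s2 MISS; vc=[52,34]
#12 0xae→b10/s2 L1-HIT; vc=[52,34]
#13 0x125→b18/s2 MISS; vc=[52,34,10]
#14 0xaa→b10/s2 VC-HIT; vc=[52,34,18]

OUTCOME = L1-HIT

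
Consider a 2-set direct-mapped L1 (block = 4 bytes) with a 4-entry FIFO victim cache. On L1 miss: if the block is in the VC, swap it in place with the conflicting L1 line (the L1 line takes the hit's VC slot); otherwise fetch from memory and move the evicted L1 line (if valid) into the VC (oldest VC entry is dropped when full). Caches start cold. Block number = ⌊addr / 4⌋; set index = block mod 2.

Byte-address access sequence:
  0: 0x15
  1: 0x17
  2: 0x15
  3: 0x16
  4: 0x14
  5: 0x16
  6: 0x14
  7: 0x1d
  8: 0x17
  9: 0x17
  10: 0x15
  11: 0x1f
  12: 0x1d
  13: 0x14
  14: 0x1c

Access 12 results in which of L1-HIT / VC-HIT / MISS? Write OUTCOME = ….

OUTCOME = L1-HIT

#0 0x15→b5/s1 MISS; vc=[]
#1 0x17→b5/s1 L1-HIT; vc=[]
#2 0x15→b5/s1 L1-HIT; vc=[]
#3 0x16→b5/s1 L1-HIT; vc=[]
#4 0x14→b5/s1 L1-HIT; vc=[]
#5 0x16→b5/s1 L1-HIT; vc=[]
#6 0x14→b5/s1 L1-HIT; vc=[]
#7 0x1d→b7/s1 MISS; vc=[5]
#8 0x17→b5/s1 VC-HIT; vc=[7]
#9 0x17→b5/s1 L1-HIT; vc=[7]
#10 0x15→b5/s1 L1-HIT; vc=[7]
#11 0x1f→b7/s1 VC-HIT; vc=[5]
#12 0x1d→b7/s1 L1-HIT; vc=[5]
#13 0x14→b5/s1 VC-HIT; vc=[7]
#14 0x1c→b7/s1 VC-HIT; vc=[5]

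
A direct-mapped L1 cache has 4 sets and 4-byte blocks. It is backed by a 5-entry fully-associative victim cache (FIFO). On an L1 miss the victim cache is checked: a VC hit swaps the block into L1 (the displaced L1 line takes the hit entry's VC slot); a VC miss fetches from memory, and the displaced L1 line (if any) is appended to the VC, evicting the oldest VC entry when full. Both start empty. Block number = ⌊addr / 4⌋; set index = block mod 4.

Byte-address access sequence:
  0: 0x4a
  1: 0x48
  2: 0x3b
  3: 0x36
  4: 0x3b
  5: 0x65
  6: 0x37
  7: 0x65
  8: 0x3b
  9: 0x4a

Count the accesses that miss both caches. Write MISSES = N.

0: 0x4a (blk 18, set 2) → MISS  vc=[]
1: 0x48 (blk 18, set 2) → L1-HIT  vc=[]
2: 0x3b (blk 14, set 2) → MISS  vc=[18]
3: 0x36 (blk 13, set 1) → MISS  vc=[18]
4: 0x3b (blk 14, set 2) → L1-HIT  vc=[18]
5: 0x65 (blk 25, set 1) → MISS  vc=[18, 13]
6: 0x37 (blk 13, set 1) → VC-HIT  vc=[18, 25]
7: 0x65 (blk 25, set 1) → VC-HIT  vc=[18, 13]
8: 0x3b (blk 14, set 2) → L1-HIT  vc=[18, 13]
9: 0x4a (blk 18, set 2) → VC-HIT  vc=[14, 13]

MISSES = 4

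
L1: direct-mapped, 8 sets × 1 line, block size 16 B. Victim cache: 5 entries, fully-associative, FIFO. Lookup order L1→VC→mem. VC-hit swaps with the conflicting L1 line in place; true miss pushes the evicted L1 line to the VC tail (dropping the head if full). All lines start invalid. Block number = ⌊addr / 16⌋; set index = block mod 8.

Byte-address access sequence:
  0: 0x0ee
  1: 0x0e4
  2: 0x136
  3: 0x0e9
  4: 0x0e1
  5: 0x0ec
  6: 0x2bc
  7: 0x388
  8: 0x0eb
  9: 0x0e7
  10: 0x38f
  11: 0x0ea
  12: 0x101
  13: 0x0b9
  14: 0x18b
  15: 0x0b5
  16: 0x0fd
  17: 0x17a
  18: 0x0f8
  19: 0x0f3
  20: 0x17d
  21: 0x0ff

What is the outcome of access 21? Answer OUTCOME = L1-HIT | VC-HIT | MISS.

0: 0xee (blk 14, set 6) → MISS  vc=[]
1: 0xe4 (blk 14, set 6) → L1-HIT  vc=[]
2: 0x136 (blk 19, set 3) → MISS  vc=[]
3: 0xe9 (blk 14, set 6) → L1-HIT  vc=[]
4: 0xe1 (blk 14, set 6) → L1-HIT  vc=[]
5: 0xec (blk 14, set 6) → L1-HIT  vc=[]
6: 0x2bc (blk 43, set 3) → MISS  vc=[19]
7: 0x388 (blk 56, set 0) → MISS  vc=[19]
8: 0xeb (blk 14, set 6) → L1-HIT  vc=[19]
9: 0xe7 (blk 14, set 6) → L1-HIT  vc=[19]
10: 0x38f (blk 56, set 0) → L1-HIT  vc=[19]
11: 0xea (blk 14, set 6) → L1-HIT  vc=[19]
12: 0x101 (blk 16, set 0) → MISS  vc=[19, 56]
13: 0xb9 (blk 11, set 3) → MISS  vc=[19, 56, 43]
14: 0x18b (blk 24, set 0) → MISS  vc=[19, 56, 43, 16]
15: 0xb5 (blk 11, set 3) → L1-HIT  vc=[19, 56, 43, 16]
16: 0xfd (blk 15, set 7) → MISS  vc=[19, 56, 43, 16]
17: 0x17a (blk 23, set 7) → MISS  vc=[19, 56, 43, 16, 15]
18: 0xf8 (blk 15, set 7) → VC-HIT  vc=[19, 56, 43, 16, 23]
19: 0xf3 (blk 15, set 7) → L1-HIT  vc=[19, 56, 43, 16, 23]
20: 0x17d (blk 23, set 7) → VC-HIT  vc=[19, 56, 43, 16, 15]
21: 0xff (blk 15, set 7) → VC-HIT  vc=[19, 56, 43, 16, 23]

OUTCOME = VC-HIT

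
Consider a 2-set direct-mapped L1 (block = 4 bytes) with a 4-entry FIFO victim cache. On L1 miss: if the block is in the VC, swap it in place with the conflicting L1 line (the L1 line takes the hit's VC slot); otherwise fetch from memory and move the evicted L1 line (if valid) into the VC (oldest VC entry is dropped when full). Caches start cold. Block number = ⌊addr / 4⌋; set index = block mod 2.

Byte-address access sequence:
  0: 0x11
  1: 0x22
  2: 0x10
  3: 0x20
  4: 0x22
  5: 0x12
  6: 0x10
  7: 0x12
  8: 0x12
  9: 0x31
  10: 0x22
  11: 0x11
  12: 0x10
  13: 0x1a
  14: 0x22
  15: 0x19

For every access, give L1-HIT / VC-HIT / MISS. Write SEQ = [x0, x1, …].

  [0] addr=0x11 blk=4 s=0: MISS | VC []
  [1] addr=0x22 blk=8 s=0: MISS | VC [4]
  [2] addr=0x10 blk=4 s=0: VC-HIT | VC [8]
  [3] addr=0x20 blk=8 s=0: VC-HIT | VC [4]
  [4] addr=0x22 blk=8 s=0: L1-HIT | VC [4]
  [5] addr=0x12 blk=4 s=0: VC-HIT | VC [8]
  [6] addr=0x10 blk=4 s=0: L1-HIT | VC [8]
  [7] addr=0x12 blk=4 s=0: L1-HIT | VC [8]
  [8] addr=0x12 blk=4 s=0: L1-HIT | VC [8]
  [9] addr=0x31 blk=12 s=0: MISS | VC [8, 4]
  [10] addr=0x22 blk=8 s=0: VC-HIT | VC [12, 4]
  [11] addr=0x11 blk=4 s=0: VC-HIT | VC [12, 8]
  [12] addr=0x10 blk=4 s=0: L1-HIT | VC [12, 8]
  [13] addr=0x1a blk=6 s=0: MISS | VC [12, 8, 4]
  [14] addr=0x22 blk=8 s=0: VC-HIT | VC [12, 6, 4]
  [15] addr=0x19 blk=6 s=0: VC-HIT | VC [12, 8, 4]

SEQ = [MISS, MISS, VC-HIT, VC-HIT, L1-HIT, VC-HIT, L1-HIT, L1-HIT, L1-HIT, MISS, VC-HIT, VC-HIT, L1-HIT, MISS, VC-HIT, VC-HIT]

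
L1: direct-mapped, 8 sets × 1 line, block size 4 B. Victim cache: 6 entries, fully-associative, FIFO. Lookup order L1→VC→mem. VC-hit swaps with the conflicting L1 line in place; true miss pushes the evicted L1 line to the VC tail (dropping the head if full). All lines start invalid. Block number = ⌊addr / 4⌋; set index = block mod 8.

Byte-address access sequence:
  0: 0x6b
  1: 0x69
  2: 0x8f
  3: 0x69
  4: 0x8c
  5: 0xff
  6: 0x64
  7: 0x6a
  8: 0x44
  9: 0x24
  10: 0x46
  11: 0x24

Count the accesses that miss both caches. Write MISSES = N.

#0 0x6b→b26/s2 MISS; vc=[]
#1 0x69→b26/s2 L1-HIT; vc=[]
#2 0x8f→b35/s3 MISS; vc=[]
#3 0x69→b26/s2 L1-HIT; vc=[]
#4 0x8c→b35/s3 L1-HIT; vc=[]
#5 0xff→b63/s7 MISS; vc=[]
#6 0x64→b25/s1 MISS; vc=[]
#7 0x6a→b26/s2 L1-HIT; vc=[]
#8 0x44→b17/s1 MISS; vc=[25]
#9 0x24→b9/s1 MISS; vc=[25,17]
#10 0x46→b17/s1 VC-HIT; vc=[25,9]
#11 0x24→b9/s1 VC-HIT; vc=[25,17]

MISSES = 6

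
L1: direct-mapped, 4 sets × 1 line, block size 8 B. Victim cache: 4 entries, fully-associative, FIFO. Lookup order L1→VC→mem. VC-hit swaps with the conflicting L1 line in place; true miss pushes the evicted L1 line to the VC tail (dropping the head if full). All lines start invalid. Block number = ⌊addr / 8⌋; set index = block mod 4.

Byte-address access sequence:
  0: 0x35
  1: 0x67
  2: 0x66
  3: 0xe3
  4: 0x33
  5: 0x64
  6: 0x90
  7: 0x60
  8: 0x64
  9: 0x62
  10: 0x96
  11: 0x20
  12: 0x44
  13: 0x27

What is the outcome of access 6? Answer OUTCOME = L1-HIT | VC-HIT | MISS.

  [0] addr=0x35 blk=6 s=2: MISS | VC []
  [1] addr=0x67 blk=12 s=0: MISS | VC []
  [2] addr=0x66 blk=12 s=0: L1-HIT | VC []
  [3] addr=0xe3 blk=28 s=0: MISS | VC [12]
  [4] addr=0x33 blk=6 s=2: L1-HIT | VC [12]
  [5] addr=0x64 blk=12 s=0: VC-HIT | VC [28]
  [6] addr=0x90 blk=18 s=2: MISS | VC [28, 6]
  [7] addr=0x60 blk=12 s=0: L1-HIT | VC [28, 6]
  [8] addr=0x64 blk=12 s=0: L1-HIT | VC [28, 6]
  [9] addr=0x62 blk=12 s=0: L1-HIT | VC [28, 6]
  [10] addr=0x96 blk=18 s=2: L1-HIT | VC [28, 6]
  [11] addr=0x20 blk=4 s=0: MISS | VC [28, 6, 12]
  [12] addr=0x44 blk=8 s=0: MISS | VC [28, 6, 12, 4]
  [13] addr=0x27 blk=4 s=0: VC-HIT | VC [28, 6, 12, 8]

OUTCOME = MISS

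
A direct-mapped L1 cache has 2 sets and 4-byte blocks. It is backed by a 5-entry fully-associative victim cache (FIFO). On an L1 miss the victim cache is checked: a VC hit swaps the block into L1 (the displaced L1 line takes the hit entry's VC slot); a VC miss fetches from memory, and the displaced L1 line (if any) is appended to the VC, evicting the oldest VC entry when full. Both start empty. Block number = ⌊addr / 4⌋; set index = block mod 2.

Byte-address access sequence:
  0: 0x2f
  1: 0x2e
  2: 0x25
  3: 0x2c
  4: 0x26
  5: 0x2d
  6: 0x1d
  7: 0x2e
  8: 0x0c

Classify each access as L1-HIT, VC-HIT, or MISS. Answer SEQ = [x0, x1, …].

0: 0x2f (blk 11, set 1) → MISS  vc=[]
1: 0x2e (blk 11, set 1) → L1-HIT  vc=[]
2: 0x25 (blk 9, set 1) → MISS  vc=[11]
3: 0x2c (blk 11, set 1) → VC-HIT  vc=[9]
4: 0x26 (blk 9, set 1) → VC-HIT  vc=[11]
5: 0x2d (blk 11, set 1) → VC-HIT  vc=[9]
6: 0x1d (blk 7, set 1) → MISS  vc=[9, 11]
7: 0x2e (blk 11, set 1) → VC-HIT  vc=[9, 7]
8: 0xc (blk 3, set 1) → MISS  vc=[9, 7, 11]

SEQ = [MISS, L1-HIT, MISS, VC-HIT, VC-HIT, VC-HIT, MISS, VC-HIT, MISS]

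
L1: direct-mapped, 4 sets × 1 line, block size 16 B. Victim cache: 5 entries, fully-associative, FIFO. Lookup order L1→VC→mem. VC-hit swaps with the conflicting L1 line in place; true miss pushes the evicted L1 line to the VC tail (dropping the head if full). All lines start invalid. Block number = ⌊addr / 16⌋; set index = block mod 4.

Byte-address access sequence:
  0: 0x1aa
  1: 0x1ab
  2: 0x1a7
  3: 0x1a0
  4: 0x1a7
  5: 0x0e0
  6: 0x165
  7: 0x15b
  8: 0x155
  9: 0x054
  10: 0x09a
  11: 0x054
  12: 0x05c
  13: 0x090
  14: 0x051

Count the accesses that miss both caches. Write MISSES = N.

  [0] addr=0x1aa blk=26 s=2: MISS | VC []
  [1] addr=0x1ab blk=26 s=2: L1-HIT | VC []
  [2] addr=0x1a7 blk=26 s=2: L1-HIT | VC []
  [3] addr=0x1a0 blk=26 s=2: L1-HIT | VC []
  [4] addr=0x1a7 blk=26 s=2: L1-HIT | VC []
  [5] addr=0xe0 blk=14 s=2: MISS | VC [26]
  [6] addr=0x165 blk=22 s=2: MISS | VC [26, 14]
  [7] addr=0x15b blk=21 s=1: MISS | VC [26, 14]
  [8] addr=0x155 blk=21 s=1: L1-HIT | VC [26, 14]
  [9] addr=0x54 blk=5 s=1: MISS | VC [26, 14, 21]
  [10] addr=0x9a blk=9 s=1: MISS | VC [26, 14, 21, 5]
  [11] addr=0x54 blk=5 s=1: VC-HIT | VC [26, 14, 21, 9]
  [12] addr=0x5c blk=5 s=1: L1-HIT | VC [26, 14, 21, 9]
  [13] addr=0x90 blk=9 s=1: VC-HIT | VC [26, 14, 21, 5]
  [14] addr=0x51 blk=5 s=1: VC-HIT | VC [26, 14, 21, 9]

MISSES = 6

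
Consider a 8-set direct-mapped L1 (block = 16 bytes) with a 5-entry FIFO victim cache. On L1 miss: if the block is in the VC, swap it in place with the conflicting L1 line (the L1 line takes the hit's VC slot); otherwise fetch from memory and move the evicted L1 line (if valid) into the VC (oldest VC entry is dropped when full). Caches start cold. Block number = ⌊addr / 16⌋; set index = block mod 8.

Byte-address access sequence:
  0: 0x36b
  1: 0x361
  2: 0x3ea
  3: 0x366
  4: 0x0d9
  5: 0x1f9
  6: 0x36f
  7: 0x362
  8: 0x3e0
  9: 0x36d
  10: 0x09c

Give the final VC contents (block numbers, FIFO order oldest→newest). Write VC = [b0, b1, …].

VC = [62]

#0 0x36b→b54/s6 MISS; vc=[]
#1 0x361→b54/s6 L1-HIT; vc=[]
#2 0x3ea→b62/s6 MISS; vc=[54]
#3 0x366→b54/s6 VC-HIT; vc=[62]
#4 0xd9→b13/s5 MISS; vc=[62]
#5 0x1f9→b31/s7 MISS; vc=[62]
#6 0x36f→b54/s6 L1-HIT; vc=[62]
#7 0x362→b54/s6 L1-HIT; vc=[62]
#8 0x3e0→b62/s6 VC-HIT; vc=[54]
#9 0x36d→b54/s6 VC-HIT; vc=[62]
#10 0x9c→b9/s1 MISS; vc=[62]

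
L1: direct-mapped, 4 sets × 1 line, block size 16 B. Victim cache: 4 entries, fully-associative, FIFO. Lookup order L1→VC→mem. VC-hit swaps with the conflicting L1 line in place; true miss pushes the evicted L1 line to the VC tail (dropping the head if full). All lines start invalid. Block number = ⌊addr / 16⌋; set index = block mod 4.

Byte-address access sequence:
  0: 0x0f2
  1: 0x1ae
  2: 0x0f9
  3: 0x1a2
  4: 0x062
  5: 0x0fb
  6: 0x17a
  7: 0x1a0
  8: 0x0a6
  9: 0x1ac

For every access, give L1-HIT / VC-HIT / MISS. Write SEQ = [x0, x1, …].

SEQ = [MISS, MISS, L1-HIT, L1-HIT, MISS, L1-HIT, MISS, VC-HIT, MISS, VC-HIT]

#0 0xf2→b15/s3 MISS; vc=[]
#1 0x1ae→b26/s2 MISS; vc=[]
#2 0xf9→b15/s3 L1-HIT; vc=[]
#3 0x1a2→b26/s2 L1-HIT; vc=[]
#4 0x62→b6/s2 MISS; vc=[26]
#5 0xfb→b15/s3 L1-HIT; vc=[26]
#6 0x17a→b23/s3 MISS; vc=[26,15]
#7 0x1a0→b26/s2 VC-HIT; vc=[6,15]
#8 0xa6→b10/s2 MISS; vc=[6,15,26]
#9 0x1ac→b26/s2 VC-HIT; vc=[6,15,10]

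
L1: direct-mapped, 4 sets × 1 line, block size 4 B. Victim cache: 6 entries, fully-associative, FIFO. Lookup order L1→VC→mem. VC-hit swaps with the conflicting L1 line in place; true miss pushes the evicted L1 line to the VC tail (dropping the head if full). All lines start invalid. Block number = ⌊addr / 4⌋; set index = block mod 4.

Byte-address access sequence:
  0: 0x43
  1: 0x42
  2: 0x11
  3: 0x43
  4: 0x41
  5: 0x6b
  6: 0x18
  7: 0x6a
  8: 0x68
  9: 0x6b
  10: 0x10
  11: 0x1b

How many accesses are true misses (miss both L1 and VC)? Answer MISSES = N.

0: 0x43 (blk 16, set 0) → MISS  vc=[]
1: 0x42 (blk 16, set 0) → L1-HIT  vc=[]
2: 0x11 (blk 4, set 0) → MISS  vc=[16]
3: 0x43 (blk 16, set 0) → VC-HIT  vc=[4]
4: 0x41 (blk 16, set 0) → L1-HIT  vc=[4]
5: 0x6b (blk 26, set 2) → MISS  vc=[4]
6: 0x18 (blk 6, set 2) → MISS  vc=[4, 26]
7: 0x6a (blk 26, set 2) → VC-HIT  vc=[4, 6]
8: 0x68 (blk 26, set 2) → L1-HIT  vc=[4, 6]
9: 0x6b (blk 26, set 2) → L1-HIT  vc=[4, 6]
10: 0x10 (blk 4, set 0) → VC-HIT  vc=[16, 6]
11: 0x1b (blk 6, set 2) → VC-HIT  vc=[16, 26]

MISSES = 4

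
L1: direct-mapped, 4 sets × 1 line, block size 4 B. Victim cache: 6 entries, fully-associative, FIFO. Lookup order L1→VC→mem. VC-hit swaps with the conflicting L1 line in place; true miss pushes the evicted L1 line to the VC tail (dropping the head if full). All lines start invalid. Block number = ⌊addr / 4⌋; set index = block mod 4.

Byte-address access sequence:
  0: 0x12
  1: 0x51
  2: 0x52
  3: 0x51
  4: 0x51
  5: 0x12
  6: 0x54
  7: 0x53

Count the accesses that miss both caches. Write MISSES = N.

  [0] addr=0x12 blk=4 s=0: MISS | VC []
  [1] addr=0x51 blk=20 s=0: MISS | VC [4]
  [2] addr=0x52 blk=20 s=0: L1-HIT | VC [4]
  [3] addr=0x51 blk=20 s=0: L1-HIT | VC [4]
  [4] addr=0x51 blk=20 s=0: L1-HIT | VC [4]
  [5] addr=0x12 blk=4 s=0: VC-HIT | VC [20]
  [6] addr=0x54 blk=21 s=1: MISS | VC [20]
  [7] addr=0x53 blk=20 s=0: VC-HIT | VC [4]

MISSES = 3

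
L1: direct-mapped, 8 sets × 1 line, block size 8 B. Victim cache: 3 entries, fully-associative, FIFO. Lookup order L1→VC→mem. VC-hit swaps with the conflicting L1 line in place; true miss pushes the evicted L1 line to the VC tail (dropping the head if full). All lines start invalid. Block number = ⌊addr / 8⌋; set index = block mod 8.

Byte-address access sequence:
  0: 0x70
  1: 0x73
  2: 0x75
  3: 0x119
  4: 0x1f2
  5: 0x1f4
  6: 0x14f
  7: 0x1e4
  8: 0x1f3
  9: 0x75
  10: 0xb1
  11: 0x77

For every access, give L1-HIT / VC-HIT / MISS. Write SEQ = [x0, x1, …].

0: 0x70 (blk 14, set 6) → MISS  vc=[]
1: 0x73 (blk 14, set 6) → L1-HIT  vc=[]
2: 0x75 (blk 14, set 6) → L1-HIT  vc=[]
3: 0x119 (blk 35, set 3) → MISS  vc=[]
4: 0x1f2 (blk 62, set 6) → MISS  vc=[14]
5: 0x1f4 (blk 62, set 6) → L1-HIT  vc=[14]
6: 0x14f (blk 41, set 1) → MISS  vc=[14]
7: 0x1e4 (blk 60, set 4) → MISS  vc=[14]
8: 0x1f3 (blk 62, set 6) → L1-HIT  vc=[14]
9: 0x75 (blk 14, set 6) → VC-HIT  vc=[62]
10: 0xb1 (blk 22, set 6) → MISS  vc=[62, 14]
11: 0x77 (blk 14, set 6) → VC-HIT  vc=[62, 22]

SEQ = [MISS, L1-HIT, L1-HIT, MISS, MISS, L1-HIT, MISS, MISS, L1-HIT, VC-HIT, MISS, VC-HIT]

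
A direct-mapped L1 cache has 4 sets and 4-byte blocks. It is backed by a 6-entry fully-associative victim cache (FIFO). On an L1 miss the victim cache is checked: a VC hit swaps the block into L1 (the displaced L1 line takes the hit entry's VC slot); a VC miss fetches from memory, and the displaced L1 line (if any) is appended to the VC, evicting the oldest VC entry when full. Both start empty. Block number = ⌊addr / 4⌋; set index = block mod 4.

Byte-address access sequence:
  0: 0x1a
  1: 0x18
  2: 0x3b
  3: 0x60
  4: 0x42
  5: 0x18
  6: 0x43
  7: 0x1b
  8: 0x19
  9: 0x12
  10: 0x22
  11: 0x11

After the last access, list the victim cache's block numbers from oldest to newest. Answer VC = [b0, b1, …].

VC = [14, 24, 16, 8]

#0 0x1a→b6/s2 MISS; vc=[]
#1 0x18→b6/s2 L1-HIT; vc=[]
#2 0x3b→b14/s2 MISS; vc=[6]
#3 0x60→b24/s0 MISS; vc=[6]
#4 0x42→b16/s0 MISS; vc=[6,24]
#5 0x18→b6/s2 VC-HIT; vc=[14,24]
#6 0x43→b16/s0 L1-HIT; vc=[14,24]
#7 0x1b→b6/s2 L1-HIT; vc=[14,24]
#8 0x19→b6/s2 L1-HIT; vc=[14,24]
#9 0x12→b4/s0 MISS; vc=[14,24,16]
#10 0x22→b8/s0 MISS; vc=[14,24,16,4]
#11 0x11→b4/s0 VC-HIT; vc=[14,24,16,8]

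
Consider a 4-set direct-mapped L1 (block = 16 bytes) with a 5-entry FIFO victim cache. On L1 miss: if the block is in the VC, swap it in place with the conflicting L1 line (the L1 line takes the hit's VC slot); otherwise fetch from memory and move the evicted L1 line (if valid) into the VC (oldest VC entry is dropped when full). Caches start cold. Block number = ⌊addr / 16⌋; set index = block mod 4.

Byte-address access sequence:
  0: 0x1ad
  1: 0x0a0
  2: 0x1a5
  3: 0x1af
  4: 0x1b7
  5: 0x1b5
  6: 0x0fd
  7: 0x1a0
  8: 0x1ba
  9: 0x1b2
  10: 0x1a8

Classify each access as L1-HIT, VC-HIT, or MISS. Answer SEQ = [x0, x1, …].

SEQ = [MISS, MISS, VC-HIT, L1-HIT, MISS, L1-HIT, MISS, L1-HIT, VC-HIT, L1-HIT, L1-HIT]

0: 0x1ad (blk 26, set 2) → MISS  vc=[]
1: 0xa0 (blk 10, set 2) → MISS  vc=[26]
2: 0x1a5 (blk 26, set 2) → VC-HIT  vc=[10]
3: 0x1af (blk 26, set 2) → L1-HIT  vc=[10]
4: 0x1b7 (blk 27, set 3) → MISS  vc=[10]
5: 0x1b5 (blk 27, set 3) → L1-HIT  vc=[10]
6: 0xfd (blk 15, set 3) → MISS  vc=[10, 27]
7: 0x1a0 (blk 26, set 2) → L1-HIT  vc=[10, 27]
8: 0x1ba (blk 27, set 3) → VC-HIT  vc=[10, 15]
9: 0x1b2 (blk 27, set 3) → L1-HIT  vc=[10, 15]
10: 0x1a8 (blk 26, set 2) → L1-HIT  vc=[10, 15]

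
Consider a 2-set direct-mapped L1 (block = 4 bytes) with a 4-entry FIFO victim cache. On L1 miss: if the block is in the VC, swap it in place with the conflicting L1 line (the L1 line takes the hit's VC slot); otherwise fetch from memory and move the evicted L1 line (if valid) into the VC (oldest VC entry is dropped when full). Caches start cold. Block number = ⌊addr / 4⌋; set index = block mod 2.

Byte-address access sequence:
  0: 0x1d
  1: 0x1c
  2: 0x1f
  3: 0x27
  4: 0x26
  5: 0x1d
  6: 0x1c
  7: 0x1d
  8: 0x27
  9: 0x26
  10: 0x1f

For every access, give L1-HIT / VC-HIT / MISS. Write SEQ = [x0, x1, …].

  [0] addr=0x1d blk=7 s=1: MISS | VC []
  [1] addr=0x1c blk=7 s=1: L1-HIT | VC []
  [2] addr=0x1f blk=7 s=1: L1-HIT | VC []
  [3] addr=0x27 blk=9 s=1: MISS | VC [7]
  [4] addr=0x26 blk=9 s=1: L1-HIT | VC [7]
  [5] addr=0x1d blk=7 s=1: VC-HIT | VC [9]
  [6] addr=0x1c blk=7 s=1: L1-HIT | VC [9]
  [7] addr=0x1d blk=7 s=1: L1-HIT | VC [9]
  [8] addr=0x27 blk=9 s=1: VC-HIT | VC [7]
  [9] addr=0x26 blk=9 s=1: L1-HIT | VC [7]
  [10] addr=0x1f blk=7 s=1: VC-HIT | VC [9]

SEQ = [MISS, L1-HIT, L1-HIT, MISS, L1-HIT, VC-HIT, L1-HIT, L1-HIT, VC-HIT, L1-HIT, VC-HIT]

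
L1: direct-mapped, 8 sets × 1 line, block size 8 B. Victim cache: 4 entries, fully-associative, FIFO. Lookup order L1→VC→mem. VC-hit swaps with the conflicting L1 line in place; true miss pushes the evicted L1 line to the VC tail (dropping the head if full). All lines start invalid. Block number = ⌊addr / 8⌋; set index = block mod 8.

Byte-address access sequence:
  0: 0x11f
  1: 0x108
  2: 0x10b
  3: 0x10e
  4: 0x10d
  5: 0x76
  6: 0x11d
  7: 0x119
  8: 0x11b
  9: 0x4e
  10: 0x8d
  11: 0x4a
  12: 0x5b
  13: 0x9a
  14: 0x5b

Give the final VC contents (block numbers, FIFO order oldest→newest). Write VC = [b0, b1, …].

#0 0x11f→b35/s3 MISS; vc=[]
#1 0x108→b33/s1 MISS; vc=[]
#2 0x10b→b33/s1 L1-HIT; vc=[]
#3 0x10e→b33/s1 L1-HIT; vc=[]
#4 0x10d→b33/s1 L1-HIT; vc=[]
#5 0x76→b14/s6 MISS; vc=[]
#6 0x11d→b35/s3 L1-HIT; vc=[]
#7 0x119→b35/s3 L1-HIT; vc=[]
#8 0x11b→b35/s3 L1-HIT; vc=[]
#9 0x4e→b9/s1 MISS; vc=[33]
#10 0x8d→b17/s1 MISS; vc=[33,9]
#11 0x4a→b9/s1 VC-HIT; vc=[33,17]
#12 0x5b→b11/s3 MISS; vc=[33,17,35]
#13 0x9a→b19/s3 MISS; vc=[33,17,35,11]
#14 0x5b→b11/s3 VC-HIT; vc=[33,17,35,19]

VC = [33, 17, 35, 19]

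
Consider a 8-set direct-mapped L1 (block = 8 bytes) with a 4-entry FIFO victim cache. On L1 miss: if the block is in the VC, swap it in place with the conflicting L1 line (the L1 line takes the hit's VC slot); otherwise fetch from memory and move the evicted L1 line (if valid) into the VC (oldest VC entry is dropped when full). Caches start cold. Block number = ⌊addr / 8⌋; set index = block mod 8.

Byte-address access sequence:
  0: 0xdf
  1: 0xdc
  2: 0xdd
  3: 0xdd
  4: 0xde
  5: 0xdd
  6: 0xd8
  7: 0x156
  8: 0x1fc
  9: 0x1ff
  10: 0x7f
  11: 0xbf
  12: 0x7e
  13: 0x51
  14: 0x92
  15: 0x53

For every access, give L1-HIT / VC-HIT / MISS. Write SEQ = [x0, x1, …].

SEQ = [MISS, L1-HIT, L1-HIT, L1-HIT, L1-HIT, L1-HIT, L1-HIT, MISS, MISS, L1-HIT, MISS, MISS, VC-HIT, MISS, MISS, VC-HIT]

  [0] addr=0xdf blk=27 s=3: MISS | VC []
  [1] addr=0xdc blk=27 s=3: L1-HIT | VC []
  [2] addr=0xdd blk=27 s=3: L1-HIT | VC []
  [3] addr=0xdd blk=27 s=3: L1-HIT | VC []
  [4] addr=0xde blk=27 s=3: L1-HIT | VC []
  [5] addr=0xdd blk=27 s=3: L1-HIT | VC []
  [6] addr=0xd8 blk=27 s=3: L1-HIT | VC []
  [7] addr=0x156 blk=42 s=2: MISS | VC []
  [8] addr=0x1fc blk=63 s=7: MISS | VC []
  [9] addr=0x1ff blk=63 s=7: L1-HIT | VC []
  [10] addr=0x7f blk=15 s=7: MISS | VC [63]
  [11] addr=0xbf blk=23 s=7: MISS | VC [63, 15]
  [12] addr=0x7e blk=15 s=7: VC-HIT | VC [63, 23]
  [13] addr=0x51 blk=10 s=2: MISS | VC [63, 23, 42]
  [14] addr=0x92 blk=18 s=2: MISS | VC [63, 23, 42, 10]
  [15] addr=0x53 blk=10 s=2: VC-HIT | VC [63, 23, 42, 18]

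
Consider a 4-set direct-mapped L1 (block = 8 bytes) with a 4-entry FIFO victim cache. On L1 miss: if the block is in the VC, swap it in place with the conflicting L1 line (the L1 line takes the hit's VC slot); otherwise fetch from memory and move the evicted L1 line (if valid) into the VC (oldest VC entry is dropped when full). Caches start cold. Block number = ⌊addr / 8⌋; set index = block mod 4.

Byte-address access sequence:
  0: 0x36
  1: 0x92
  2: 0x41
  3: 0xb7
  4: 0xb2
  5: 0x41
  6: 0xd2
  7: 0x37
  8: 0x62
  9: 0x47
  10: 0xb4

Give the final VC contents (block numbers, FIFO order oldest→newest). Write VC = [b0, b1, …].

VC = [26, 18, 6, 12]

0: 0x36 (blk 6, set 2) → MISS  vc=[]
1: 0x92 (blk 18, set 2) → MISS  vc=[6]
2: 0x41 (blk 8, set 0) → MISS  vc=[6]
3: 0xb7 (blk 22, set 2) → MISS  vc=[6, 18]
4: 0xb2 (blk 22, set 2) → L1-HIT  vc=[6, 18]
5: 0x41 (blk 8, set 0) → L1-HIT  vc=[6, 18]
6: 0xd2 (blk 26, set 2) → MISS  vc=[6, 18, 22]
7: 0x37 (blk 6, set 2) → VC-HIT  vc=[26, 18, 22]
8: 0x62 (blk 12, set 0) → MISS  vc=[26, 18, 22, 8]
9: 0x47 (blk 8, set 0) → VC-HIT  vc=[26, 18, 22, 12]
10: 0xb4 (blk 22, set 2) → VC-HIT  vc=[26, 18, 6, 12]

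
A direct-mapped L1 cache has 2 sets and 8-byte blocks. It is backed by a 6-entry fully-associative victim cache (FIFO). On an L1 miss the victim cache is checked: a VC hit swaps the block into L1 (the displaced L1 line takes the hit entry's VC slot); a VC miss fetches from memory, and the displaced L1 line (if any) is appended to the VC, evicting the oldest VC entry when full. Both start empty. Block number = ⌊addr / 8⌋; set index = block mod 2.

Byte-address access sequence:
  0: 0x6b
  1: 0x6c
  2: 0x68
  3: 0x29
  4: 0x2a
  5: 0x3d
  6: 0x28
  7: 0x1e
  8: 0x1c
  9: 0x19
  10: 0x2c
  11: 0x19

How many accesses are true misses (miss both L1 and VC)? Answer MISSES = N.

MISSES = 4

0: 0x6b (blk 13, set 1) → MISS  vc=[]
1: 0x6c (blk 13, set 1) → L1-HIT  vc=[]
2: 0x68 (blk 13, set 1) → L1-HIT  vc=[]
3: 0x29 (blk 5, set 1) → MISS  vc=[13]
4: 0x2a (blk 5, set 1) → L1-HIT  vc=[13]
5: 0x3d (blk 7, set 1) → MISS  vc=[13, 5]
6: 0x28 (blk 5, set 1) → VC-HIT  vc=[13, 7]
7: 0x1e (blk 3, set 1) → MISS  vc=[13, 7, 5]
8: 0x1c (blk 3, set 1) → L1-HIT  vc=[13, 7, 5]
9: 0x19 (blk 3, set 1) → L1-HIT  vc=[13, 7, 5]
10: 0x2c (blk 5, set 1) → VC-HIT  vc=[13, 7, 3]
11: 0x19 (blk 3, set 1) → VC-HIT  vc=[13, 7, 5]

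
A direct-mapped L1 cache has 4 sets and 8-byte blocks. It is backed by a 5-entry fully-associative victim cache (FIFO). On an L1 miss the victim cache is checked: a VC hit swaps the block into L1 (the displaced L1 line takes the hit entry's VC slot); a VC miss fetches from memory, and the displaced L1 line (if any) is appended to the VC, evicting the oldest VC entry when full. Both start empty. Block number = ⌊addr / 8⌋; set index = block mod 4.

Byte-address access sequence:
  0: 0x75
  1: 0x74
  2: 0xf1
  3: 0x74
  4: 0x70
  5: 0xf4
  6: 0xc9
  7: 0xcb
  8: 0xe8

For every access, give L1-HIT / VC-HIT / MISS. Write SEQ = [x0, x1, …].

SEQ = [MISS, L1-HIT, MISS, VC-HIT, L1-HIT, VC-HIT, MISS, L1-HIT, MISS]

0: 0x75 (blk 14, set 2) → MISS  vc=[]
1: 0x74 (blk 14, set 2) → L1-HIT  vc=[]
2: 0xf1 (blk 30, set 2) → MISS  vc=[14]
3: 0x74 (blk 14, set 2) → VC-HIT  vc=[30]
4: 0x70 (blk 14, set 2) → L1-HIT  vc=[30]
5: 0xf4 (blk 30, set 2) → VC-HIT  vc=[14]
6: 0xc9 (blk 25, set 1) → MISS  vc=[14]
7: 0xcb (blk 25, set 1) → L1-HIT  vc=[14]
8: 0xe8 (blk 29, set 1) → MISS  vc=[14, 25]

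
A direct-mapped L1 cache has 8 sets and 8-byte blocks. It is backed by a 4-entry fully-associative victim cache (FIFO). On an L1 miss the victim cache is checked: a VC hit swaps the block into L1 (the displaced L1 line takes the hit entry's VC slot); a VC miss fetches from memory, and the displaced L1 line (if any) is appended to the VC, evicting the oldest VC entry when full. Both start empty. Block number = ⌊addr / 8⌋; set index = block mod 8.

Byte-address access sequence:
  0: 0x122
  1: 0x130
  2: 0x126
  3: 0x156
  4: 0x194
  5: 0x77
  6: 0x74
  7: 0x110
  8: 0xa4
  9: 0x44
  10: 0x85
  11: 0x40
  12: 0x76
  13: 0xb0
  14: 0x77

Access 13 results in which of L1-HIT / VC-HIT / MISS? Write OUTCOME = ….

  [0] addr=0x122 blk=36 s=4: MISS | VC []
  [1] addr=0x130 blk=38 s=6: MISS | VC []
  [2] addr=0x126 blk=36 s=4: L1-HIT | VC []
  [3] addr=0x156 blk=42 s=2: MISS | VC []
  [4] addr=0x194 blk=50 s=2: MISS | VC [42]
  [5] addr=0x77 blk=14 s=6: MISS | VC [42, 38]
  [6] addr=0x74 blk=14 s=6: L1-HIT | VC [42, 38]
  [7] addr=0x110 blk=34 s=2: MISS | VC [42, 38, 50]
  [8] addr=0xa4 blk=20 s=4: MISS | VC [42, 38, 50, 36]
  [9] addr=0x44 blk=8 s=0: MISS | VC [42, 38, 50, 36]
  [10] addr=0x85 blk=16 s=0: MISS | VC [38, 50, 36, 8]
  [11] addr=0x40 blk=8 s=0: VC-HIT | VC [38, 50, 36, 16]
  [12] addr=0x76 blk=14 s=6: L1-HIT | VC [38, 50, 36, 16]
  [13] addr=0xb0 blk=22 s=6: MISS | VC [50, 36, 16, 14]
  [14] addr=0x77 blk=14 s=6: VC-HIT | VC [50, 36, 16, 22]

OUTCOME = MISS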